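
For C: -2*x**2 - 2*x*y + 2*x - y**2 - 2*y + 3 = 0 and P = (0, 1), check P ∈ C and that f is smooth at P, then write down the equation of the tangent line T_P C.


Tangent line at P: 4 - 4*y = 0.

Step 1: f(0, 1) = 0, so P lies on C.
Step 2: partial derivatives
  f_x(x, y) = -4*x - 2*y + 2, f_y(x, y) = -2*x - 2*y - 2.
  f_x(P) = 0, f_y(P) = -4 (gradient nonzero, so P is smooth).
Step 3: tangent line at P: 0·(x − 0) + -4·(y − 1) = 0.
Expanding: 4 - 4*y = 0.


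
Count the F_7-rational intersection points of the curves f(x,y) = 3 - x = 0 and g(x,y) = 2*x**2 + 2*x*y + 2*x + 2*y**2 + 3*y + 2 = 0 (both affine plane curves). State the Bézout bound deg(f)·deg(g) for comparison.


Common zeros: ∅; count = 0; Bézout bound = 2.

deg(f) = 1, deg(g) = 2, so Bézout bound = 2.
Scan x ∈ F_7. For each x, list the y ∈ F_7 with f(x, y) ≡ 0 and those with g(x, y) ≡ 0 (mod 7); the common zeros in that column are the intersection.
  x = 0: f ≡ 0 at y ∈ ∅; g ≡ 0 at y ∈ {1}; common: ∅.
  x = 1: f ≡ 0 at y ∈ ∅; g ≡ 0 at y ∈ ∅; common: ∅.
  x = 2: f ≡ 0 at y ∈ ∅; g ≡ 0 at y ∈ {0}; common: ∅.
  x = 3: f ≡ 0 at y ∈ {0, 1, 2, 3, 4, 5, 6}; g ≡ 0 at y ∈ ∅; common: ∅.
  x = 4: f ≡ 0 at y ∈ ∅; g ≡ 0 at y ∈ {0, 5}; common: ∅.
  x = 5: f ≡ 0 at y ∈ ∅; g ≡ 0 at y ∈ {1, 3}; common: ∅.
  x = 6: f ≡ 0 at y ∈ ∅; g ≡ 0 at y ∈ ∅; common: ∅.
Collecting: common zeros = ∅, so the count is 0.
Comparison with the Bézout bound: 0 ≤ 2 = deg(f)·deg(g), as expected for curves with no common component (the affine F_7-count falls short of the bound because intersections may lie at infinity, over extension fields, or carry multiplicity).


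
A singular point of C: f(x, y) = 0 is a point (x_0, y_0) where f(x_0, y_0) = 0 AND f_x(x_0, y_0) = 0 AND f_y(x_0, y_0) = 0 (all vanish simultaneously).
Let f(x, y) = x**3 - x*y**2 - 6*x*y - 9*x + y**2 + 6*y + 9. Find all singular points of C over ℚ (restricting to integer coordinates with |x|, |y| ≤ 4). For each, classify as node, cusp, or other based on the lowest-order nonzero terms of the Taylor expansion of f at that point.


Singular points: {(0, -3)}; classification: cusp.

Compute partial derivatives:
  f_x = 3*x**2 - y**2 - 6*y - 9.
  f_y = -2*x*y - 6*x + 2*y + 6.
Scan x_0 ∈ {−4, ..., 4}. For each x_0, f_y(x_0, y) is a polynomial in y; find its integer roots y ∈ {−4, ..., 4}, then test f_x and f at those candidates.
  x = -4: f_y(-4, y) = 10*y + 30; vanishes at y ∈ {-3}. (-4, -3): f_x = 48 ≠ 0.
  x = -3: f_y(-3, y) = 8*y + 24; vanishes at y ∈ {-3}. (-3, -3): f_x = 27 ≠ 0.
  x = -2: f_y(-2, y) = 6*y + 18; vanishes at y ∈ {-3}. (-2, -3): f_x = 12 ≠ 0.
  x = -1: f_y(-1, y) = 4*y + 12; vanishes at y ∈ {-3}. (-1, -3): f_x = 3 ≠ 0.
  x = 0: f_y(0, y) = 2*y + 6; vanishes at y ∈ {-3}. (0, -3): f_x = 0, f = 0 — SINGULAR.
  x = 1: f_y(1, y) = 0; vanishes at y ∈ {-4, -3, -2, -1, 0, 1, 2, 3, 4}. (1, -4): f_x = 2 ≠ 0; (1, -3): f_x = 3 ≠ 0; (1, -2): f_x = 2 ≠ 0; (1, -1): f_x = -1 ≠ 0; (1, 0): f_x = -6 ≠ 0; (1, 1): f_x = -13 ≠ 0; (1, 2): f_x = -22 ≠ 0; (1, 3): f_x = -33 ≠ 0; (1, 4): f_x = -46 ≠ 0.
  x = 2: f_y(2, y) = -2*y - 6; vanishes at y ∈ {-3}. (2, -3): f_x = 12 ≠ 0.
  x = 3: f_y(3, y) = -4*y - 12; vanishes at y ∈ {-3}. (3, -3): f_x = 27 ≠ 0.
  x = 4: f_y(4, y) = -6*y - 18; vanishes at y ∈ {-3}. (4, -3): f_x = 48 ≠ 0.
Only singular point on the grid: (0, -3).
Classify: substitute x = 0 + u, y = -3 + v and expand: f = u**3 - u*v**2 + v**2.
No constant or linear terms (consistent with a singular point). Quadratic part: v**2. Cubic part: u**3 - u*v**2.
The quadratic part v**2 is a perfect square, so there is a single (double) tangent line v = 0, i.e. y = -3. Restricting the cubic part to that line (v = 0) leaves u**3 ≠ 0, so f is not divisible by v and the branch is v² ≈ -u**3 to lowest order — this is a cusp.
Classification: cusp.


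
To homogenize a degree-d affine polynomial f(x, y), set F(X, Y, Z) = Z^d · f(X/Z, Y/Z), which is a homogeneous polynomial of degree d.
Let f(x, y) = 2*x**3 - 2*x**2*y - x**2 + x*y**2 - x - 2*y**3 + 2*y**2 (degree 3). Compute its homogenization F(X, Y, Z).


F(X, Y, Z) = 2*X**3 - 2*X**2*Y - X**2*Z + X*Y**2 - X*Z**2 - 2*Y**3 + 2*Y**2*Z

deg(f) = 3.
Substitute x = X/Z, y = Y/Z into f, then multiply by Z^3.
  monomial 2·x^3·y^0 ↦ 2·X^3·Y^0·Z^0.
  monomial -2·x^2·y^1 ↦ -2·X^2·Y^1·Z^0.
  monomial -1·x^2·y^0 ↦ -1·X^2·Y^0·Z^1.
  monomial 1·x^1·y^2 ↦ 1·X^1·Y^2·Z^0.
  monomial -1·x^1·y^0 ↦ -1·X^1·Y^0·Z^2.
  monomial -2·x^0·y^3 ↦ -2·X^0·Y^3·Z^0.
  monomial 2·x^0·y^2 ↦ 2·X^0·Y^2·Z^1.
Collecting: F(X, Y, Z) = 2*X**3 - 2*X**2*Y - X**2*Z + X*Y**2 - X*Z**2 - 2*Y**3 + 2*Y**2*Z.


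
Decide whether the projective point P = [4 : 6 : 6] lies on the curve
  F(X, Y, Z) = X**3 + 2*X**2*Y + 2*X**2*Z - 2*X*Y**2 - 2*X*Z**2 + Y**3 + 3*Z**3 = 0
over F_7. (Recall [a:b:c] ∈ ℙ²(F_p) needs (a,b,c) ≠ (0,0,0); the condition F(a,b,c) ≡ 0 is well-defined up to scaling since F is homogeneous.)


F(4,6,6) ≡ 1 (mod 7); P is NOT on the curve.

Evaluate F(4, 6, 6) term-by-term (mod 7).
  X**3 ↦ 1·64·1·1 = 64
  2*X**2*Y ↦ 2·16·6·1 = 192
  2*X**2*Z ↦ 2·16·1·6 = 192
  -2*X*Y**2 ↦ -2·4·36·1 = -288
  -2*X*Z**2 ↦ -2·4·1·36 = -288
  Y**3 ↦ 1·1·216·1 = 216
  3*Z**3 ↦ 3·1·1·216 = 648
Sum: F(4, 6, 6) = (64) + (192) + (192) + (-288) + (-288) + (216) + (648) = 736.
Reducing mod 7: 736 ≡ 1 (mod 7).
Since F(a, b, c) ≡ 1 ≠ 0 (mod 7), P does NOT lie on the curve.


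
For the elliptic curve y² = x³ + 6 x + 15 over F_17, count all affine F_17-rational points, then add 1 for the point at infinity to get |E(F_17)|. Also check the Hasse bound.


Affine points = {(0, 7), (0, 10), (2, 1), (2, 16), (3, 3), (3, 14), (4, 1), (4, 16), (5, 0), (7, 3), (7, 14), (9, 4), (9, 13), (10, 2), (10, 15), (11, 1), (11, 16), (12, 8), (12, 9), (14, 2), (14, 15), (16, 5), (16, 12)}; affine count = 23; |E(F_17)| = 24.

Discriminant check: Δ ∝ 4a³ + 27b² = 4·6³ + 27·15² = 4·216 + 27·225 ≡ 3 (mod 17). Nonzero ⇒ E is nonsingular.
For each x ∈ F_17, compute rhs = x³ + 6·x + 15 mod 17, then count y ∈ F_17 with y² ≡ rhs.
  x = 0: rhs = 15, matching y values: 7, 10 (2 points).
  x = 1: rhs = 5, matching y values: none (0 points).
  x = 2: rhs = 1, matching y values: 1, 16 (2 points).
  x = 3: rhs = 9, matching y values: 3, 14 (2 points).
  x = 4: rhs = 1, matching y values: 1, 16 (2 points).
  x = 5: rhs = 0, matching y values: 0 (1 points).
  x = 6: rhs = 12, matching y values: none (0 points).
  x = 7: rhs = 9, matching y values: 3, 14 (2 points).
  x = 8: rhs = 14, matching y values: none (0 points).
  x = 9: rhs = 16, matching y values: 4, 13 (2 points).
  x = 10: rhs = 4, matching y values: 2, 15 (2 points).
  x = 11: rhs = 1, matching y values: 1, 16 (2 points).
  x = 12: rhs = 13, matching y values: 8, 9 (2 points).
  x = 13: rhs = 12, matching y values: none (0 points).
  x = 14: rhs = 4, matching y values: 2, 15 (2 points).
  x = 15: rhs = 12, matching y values: none (0 points).
  x = 16: rhs = 8, matching y values: 5, 12 (2 points).
Total affine count: 23.
Full point count |E(F_17)| = 23 + 1 = 24.
Hasse bound: |24 − (17+1)| = |6| = 6 ≤ 2√17 ≈ 8.2462 ✓.


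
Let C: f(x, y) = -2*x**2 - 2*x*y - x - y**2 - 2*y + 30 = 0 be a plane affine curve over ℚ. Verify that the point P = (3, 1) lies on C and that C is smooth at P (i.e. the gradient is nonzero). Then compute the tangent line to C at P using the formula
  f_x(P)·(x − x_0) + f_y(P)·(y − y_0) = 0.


Tangent line at P: -15*x - 10*y + 55 = 0.

Step 1: f(3, 1) = 0, so P lies on C.
Step 2: partial derivatives
  f_x(x, y) = -4*x - 2*y - 1, f_y(x, y) = -2*x - 2*y - 2.
  f_x(P) = -15, f_y(P) = -10 (gradient nonzero, so P is smooth).
Step 3: tangent line at P: -15·(x − 3) + -10·(y − 1) = 0.
Expanding: -15*x - 10*y + 55 = 0.


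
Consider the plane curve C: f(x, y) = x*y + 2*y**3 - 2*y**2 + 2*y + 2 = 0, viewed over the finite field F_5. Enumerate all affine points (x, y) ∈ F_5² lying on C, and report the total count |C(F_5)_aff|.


Affine F_5-points: {(1, 1), (1, 4), (2, 3), (3, 2)}; count = 4.

For each of the 25 pairs (x, y) ∈ F_5², evaluate f(x, y) mod 5. Record the zeros.
  x = 0: [0↦2, 1↦4, 2↦4, 3↦4, 4↦1]  zeros at y ∈ ∅
  x = 1: [0↦2, 1↦0, 2↦1, 3↦2, 4↦0]  zeros at y ∈ {1, 4}
  x = 2: [0↦2, 1↦1, 2↦3, 3↦0, 4↦4]  zeros at y ∈ {3}
  x = 3: [0↦2, 1↦2, 2↦0, 3↦3, 4↦3]  zeros at y ∈ {2}
  x = 4: [0↦2, 1↦3, 2↦2, 3↦1, 4↦2]  zeros at y ∈ ∅
Collecting zeros: affine points = {(1, 1), (1, 4), (2, 3), (3, 2)}.
Total count |C(F_5)_aff| = 4.


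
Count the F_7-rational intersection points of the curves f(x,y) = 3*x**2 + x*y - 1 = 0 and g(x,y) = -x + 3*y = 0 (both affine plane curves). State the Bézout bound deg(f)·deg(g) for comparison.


Common zeros: {(1, 5), (6, 2)}; count = 2; Bézout bound = 2.

deg(f) = 2, deg(g) = 1, so Bézout bound = 2.
Scan x ∈ F_7. For each x, list the y ∈ F_7 with f(x, y) ≡ 0 and those with g(x, y) ≡ 0 (mod 7); the common zeros in that column are the intersection.
  x = 0: f ≡ 0 at y ∈ ∅; g ≡ 0 at y ∈ {0}; common: ∅.
  x = 1: f ≡ 0 at y ∈ {5}; g ≡ 0 at y ∈ {5}; common: {5}.
  x = 2: f ≡ 0 at y ∈ {5}; g ≡ 0 at y ∈ {3}; common: ∅.
  x = 3: f ≡ 0 at y ∈ {3}; g ≡ 0 at y ∈ {1}; common: ∅.
  x = 4: f ≡ 0 at y ∈ {4}; g ≡ 0 at y ∈ {6}; common: ∅.
  x = 5: f ≡ 0 at y ∈ {2}; g ≡ 0 at y ∈ {4}; common: ∅.
  x = 6: f ≡ 0 at y ∈ {2}; g ≡ 0 at y ∈ {2}; common: {2}.
Collecting: common zeros = {(1, 5), (6, 2)}, so the count is 2.
Comparison with the Bézout bound: 2 ≤ 2 = deg(f)·deg(g), as expected for curves with no common component (the bound is attained).


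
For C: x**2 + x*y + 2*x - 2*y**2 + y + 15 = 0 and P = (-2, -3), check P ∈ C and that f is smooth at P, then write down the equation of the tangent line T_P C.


Tangent line at P: -5*x + 11*y + 23 = 0.

Step 1: f(-2, -3) = 0, so P lies on C.
Step 2: partial derivatives
  f_x(x, y) = 2*x + y + 2, f_y(x, y) = x - 4*y + 1.
  f_x(P) = -5, f_y(P) = 11 (gradient nonzero, so P is smooth).
Step 3: tangent line at P: -5·(x − -2) + 11·(y − -3) = 0.
Expanding: -5*x + 11*y + 23 = 0.


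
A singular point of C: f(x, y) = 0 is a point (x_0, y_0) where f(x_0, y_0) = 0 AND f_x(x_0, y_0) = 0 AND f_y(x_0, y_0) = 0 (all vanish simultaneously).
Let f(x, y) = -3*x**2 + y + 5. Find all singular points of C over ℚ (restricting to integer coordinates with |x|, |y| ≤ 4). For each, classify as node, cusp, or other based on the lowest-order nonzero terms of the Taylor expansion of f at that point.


No singular points in the scanned grid; C is smooth there.

Compute partial derivatives:
  f_x = -6*x.
  f_y = 1.
f_y = 1 is a nonzero constant, so f_y never vanishes: no point (x, y) can satisfy f = f_x = f_y = 0. In particular no (x, y) ∈ {−4, ..., 4}² is singular; the curve is smooth.


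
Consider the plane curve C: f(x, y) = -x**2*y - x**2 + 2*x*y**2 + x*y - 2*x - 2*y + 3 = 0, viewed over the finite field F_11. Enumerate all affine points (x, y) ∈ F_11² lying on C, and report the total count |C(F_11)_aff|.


Affine F_11-points: {(0, 7), (1, 0), (1, 1), (3, 8), (5, 1), (5, 10), (6, 3), (6, 7), (7, 3), (7, 8), (8, 0), (8, 5), (10, 4), (10, 5)}; count = 14.

For each of the 121 pairs (x, y) ∈ F_11², evaluate f(x, y) mod 11. Record the zeros.
  x = 0: [0↦3, 1↦1, 2↦10, 3↦8, 4↦6, 5↦4, 6↦2, 7↦0, 8↦9, 9↦7, 10↦5]  zeros at y ∈ {7}
  x = 1: [0↦0, 1↦0, 2↦4, 3↦1, 4↦2, 5↦7, 6↦5, 7↦7, 8↦2, 9↦1, 10↦4]  zeros at y ∈ {0, 1}
  x = 2: [0↦6, 1↦6, 2↦3, 3↦8, 4↦10, 5↦9, 6↦5, 7↦9, 8↦10, 9↦8, 10↦3]  zeros at y ∈ ∅
  x = 3: [0↦10, 1↦8, 2↦7, 3↦7, 4↦8, 5↦10, 6↦2, 7↦6, 8↦0, 9↦6, 10↦2]  zeros at y ∈ {8}
  x = 4: [0↦1, 1↦6, 2↦5, 3↦9, 4↦7, 5↦10, 6↦7, 7↦9, 8↦5, 9↦6, 10↦1]  zeros at y ∈ ∅
  x = 5: [0↦1, 1↦0, 2↦8, 3↦3, 4↦7, 5↦9, 6↦9, 7↦7, 8↦3, 9↦8, 10↦0]  zeros at y ∈ {1, 10}
  x = 6: [0↦10, 1↦1, 2↦5, 3↦0, 4↦8, 5↦7, 6↦8, 7↦0, 8↦5, 9↦1, 10↦10]  zeros at y ∈ {3, 7}
  x = 7: [0↦6, 1↦9, 2↦7, 3↦0, 4↦10, 5↦4, 6↦4, 7↦10, 8↦0, 9↦7, 10↦9]  zeros at y ∈ {3, 8}
  x = 8: [0↦0, 1↦2, 2↦3, 3↦3, 4↦2, 5↦0, 6↦8, 7↦4, 8↦10, 9↦4, 10↦8]  zeros at y ∈ {0, 5}
  x = 9: [0↦3, 1↦2, 2↦4, 3↦9, 4↦6, 5↦6, 6↦9, 7↦4, 8↦2, 9↦3, 10↦7]  zeros at y ∈ ∅
  x = 10: [0↦4, 1↦9, 2↦10, 3↦7, 4↦0, 5↦0, 6↦7, 7↦10, 8↦9, 9↦4, 10↦6]  zeros at y ∈ {4, 5}
Collecting zeros: affine points = {(0, 7), (1, 0), (1, 1), (3, 8), (5, 1), (5, 10), (6, 3), (6, 7), (7, 3), (7, 8), (8, 0), (8, 5), (10, 4), (10, 5)}.
Total count |C(F_11)_aff| = 14.


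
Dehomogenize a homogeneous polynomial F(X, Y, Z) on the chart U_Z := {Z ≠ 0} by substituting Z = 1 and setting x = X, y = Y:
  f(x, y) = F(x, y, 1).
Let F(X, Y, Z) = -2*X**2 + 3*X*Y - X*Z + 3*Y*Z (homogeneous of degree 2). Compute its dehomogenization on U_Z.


f(x, y) = -2*x**2 + 3*x*y - x + 3*y

On U_Z we set Z = 1. Each monomial c·X^i·Y^j·Z^k in F becomes c·x^i·y^j·1^k = c·x^i·y^j.
Substituting Z = 1: F(X, Y, 1) = -2*x**2 + 3*x*y - x + 3*y.
Note: deg(f) ≤ deg(F) = 2; strict inequality happens when F is divisible by Z (lost terms).


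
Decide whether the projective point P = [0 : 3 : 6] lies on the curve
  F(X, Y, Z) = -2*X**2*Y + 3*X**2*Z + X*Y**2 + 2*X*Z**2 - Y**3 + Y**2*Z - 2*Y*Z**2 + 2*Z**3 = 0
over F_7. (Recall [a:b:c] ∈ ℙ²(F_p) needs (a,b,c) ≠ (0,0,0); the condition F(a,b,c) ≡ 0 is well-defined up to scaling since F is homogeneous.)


F(0,3,6) ≡ 5 (mod 7); P is NOT on the curve.

Evaluate F(0, 3, 6) term-by-term (mod 7).
  -2*X**2*Y ↦ -2·0·3·1 = 0
  3*X**2*Z ↦ 3·0·1·6 = 0
  X*Y**2 ↦ 1·0·9·1 = 0
  2*X*Z**2 ↦ 2·0·1·36 = 0
  -Y**3 ↦ -1·1·27·1 = -27
  Y**2*Z ↦ 1·1·9·6 = 54
  -2*Y*Z**2 ↦ -2·1·3·36 = -216
  2*Z**3 ↦ 2·1·1·216 = 432
Sum: F(0, 3, 6) = (0) + (0) + (0) + (0) + (-27) + (54) + (-216) + (432) = 243.
Reducing mod 7: 243 ≡ 5 (mod 7).
Since F(a, b, c) ≡ 5 ≠ 0 (mod 7), P does NOT lie on the curve.


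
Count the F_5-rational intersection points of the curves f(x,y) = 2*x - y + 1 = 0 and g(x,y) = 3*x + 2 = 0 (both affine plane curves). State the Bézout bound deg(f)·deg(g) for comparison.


Common zeros: {(1, 3)}; count = 1; Bézout bound = 1.

deg(f) = 1, deg(g) = 1, so Bézout bound = 1.
Scan x ∈ F_5. For each x, list the y ∈ F_5 with f(x, y) ≡ 0 and those with g(x, y) ≡ 0 (mod 5); the common zeros in that column are the intersection.
  x = 0: f ≡ 0 at y ∈ {1}; g ≡ 0 at y ∈ ∅; common: ∅.
  x = 1: f ≡ 0 at y ∈ {3}; g ≡ 0 at y ∈ {0, 1, 2, 3, 4}; common: {3}.
  x = 2: f ≡ 0 at y ∈ {0}; g ≡ 0 at y ∈ ∅; common: ∅.
  x = 3: f ≡ 0 at y ∈ {2}; g ≡ 0 at y ∈ ∅; common: ∅.
  x = 4: f ≡ 0 at y ∈ {4}; g ≡ 0 at y ∈ ∅; common: ∅.
Collecting: common zeros = {(1, 3)}, so the count is 1.
Comparison with the Bézout bound: 1 ≤ 1 = deg(f)·deg(g), as expected for curves with no common component (the bound is attained).


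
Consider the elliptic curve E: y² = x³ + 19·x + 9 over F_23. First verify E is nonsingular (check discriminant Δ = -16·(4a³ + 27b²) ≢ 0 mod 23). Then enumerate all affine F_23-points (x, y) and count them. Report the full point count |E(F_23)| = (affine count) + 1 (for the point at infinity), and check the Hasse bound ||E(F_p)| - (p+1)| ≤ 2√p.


Affine points = {(0, 3), (0, 20), (1, 11), (1, 12), (2, 3), (2, 20), (3, 1), (3, 22), (7, 5), (7, 18), (8, 11), (8, 12), (9, 9), (9, 14), (10, 7), (10, 16), (11, 10), (11, 13), (14, 11), (14, 12), (15, 9), (15, 14), (16, 4), (16, 19), (17, 1), (17, 22), (21, 3), (21, 20), (22, 9), (22, 14)}; affine count = 30; |E(F_23)| = 31.

Discriminant check: Δ ∝ 4a³ + 27b² = 4·19³ + 27·9² = 4·6859 + 27·81 ≡ 22 (mod 23). Nonzero ⇒ E is nonsingular.
For each x ∈ F_23, compute rhs = x³ + 19·x + 9 mod 23, then count y ∈ F_23 with y² ≡ rhs.
  x = 0: rhs = 9, matching y values: 3, 20 (2 points).
  x = 1: rhs = 6, matching y values: 11, 12 (2 points).
  x = 2: rhs = 9, matching y values: 3, 20 (2 points).
  x = 3: rhs = 1, matching y values: 1, 22 (2 points).
  x = 4: rhs = 11, matching y values: none (0 points).
  x = 5: rhs = 22, matching y values: none (0 points).
  x = 6: rhs = 17, matching y values: none (0 points).
  x = 7: rhs = 2, matching y values: 5, 18 (2 points).
  x = 8: rhs = 6, matching y values: 11, 12 (2 points).
  x = 9: rhs = 12, matching y values: 9, 14 (2 points).
  x = 10: rhs = 3, matching y values: 7, 16 (2 points).
  x = 11: rhs = 8, matching y values: 10, 13 (2 points).
  x = 12: rhs = 10, matching y values: none (0 points).
  x = 13: rhs = 15, matching y values: none (0 points).
  x = 14: rhs = 6, matching y values: 11, 12 (2 points).
  x = 15: rhs = 12, matching y values: 9, 14 (2 points).
  x = 16: rhs = 16, matching y values: 4, 19 (2 points).
  x = 17: rhs = 1, matching y values: 1, 22 (2 points).
  x = 18: rhs = 19, matching y values: none (0 points).
  x = 19: rhs = 7, matching y values: none (0 points).
  x = 20: rhs = 17, matching y values: none (0 points).
  x = 21: rhs = 9, matching y values: 3, 20 (2 points).
  x = 22: rhs = 12, matching y values: 9, 14 (2 points).
Total affine count: 30.
Full point count |E(F_23)| = 30 + 1 = 31.
Hasse bound: |31 − (23+1)| = |7| = 7 ≤ 2√23 ≈ 9.5917 ✓.


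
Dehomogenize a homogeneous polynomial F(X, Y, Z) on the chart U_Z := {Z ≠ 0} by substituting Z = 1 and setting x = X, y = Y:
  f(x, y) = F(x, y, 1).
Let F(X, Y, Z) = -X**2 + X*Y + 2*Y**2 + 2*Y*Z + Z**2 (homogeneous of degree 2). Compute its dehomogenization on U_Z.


f(x, y) = -x**2 + x*y + 2*y**2 + 2*y + 1

On U_Z we set Z = 1. Each monomial c·X^i·Y^j·Z^k in F becomes c·x^i·y^j·1^k = c·x^i·y^j.
Substituting Z = 1: F(X, Y, 1) = -x**2 + x*y + 2*y**2 + 2*y + 1.
Note: deg(f) ≤ deg(F) = 2; strict inequality happens when F is divisible by Z (lost terms).


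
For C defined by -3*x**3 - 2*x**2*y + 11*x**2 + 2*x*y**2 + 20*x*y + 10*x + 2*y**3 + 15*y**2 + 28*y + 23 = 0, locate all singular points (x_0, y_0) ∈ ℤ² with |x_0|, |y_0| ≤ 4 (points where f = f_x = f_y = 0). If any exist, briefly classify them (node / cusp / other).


Singular points: {(2, -3)}; classification: node.

Compute partial derivatives:
  f_x = -9*x**2 - 4*x*y + 22*x + 2*y**2 + 20*y + 10.
  f_y = -2*x**2 + 4*x*y + 20*x + 6*y**2 + 30*y + 28.
Scan x_0 ∈ {−4, ..., 4}. For each x_0, f_y(x_0, y) is a polynomial in y; find its integer roots y ∈ {−4, ..., 4}, then test f_x and f at those candidates.
  x = -4: f_y(-4, y) = 6*y**2 + 14*y - 84; no integer root y with |y| ≤ 4.
  x = -3: f_y(-3, y) = 6*y**2 + 18*y - 50; no integer root y with |y| ≤ 4.
  x = -2: f_y(-2, y) = 6*y**2 + 22*y - 20; no integer root y with |y| ≤ 4.
  x = -1: f_y(-1, y) = 6*y**2 + 26*y + 6; no integer root y with |y| ≤ 4.
  x = 0: f_y(0, y) = 6*y**2 + 30*y + 28; no integer root y with |y| ≤ 4.
  x = 1: f_y(1, y) = 6*y**2 + 34*y + 46; no integer root y with |y| ≤ 4.
  x = 2: f_y(2, y) = 6*y**2 + 38*y + 60; vanishes at y ∈ {-3}. (2, -3): f_x = 0, f = 0 — SINGULAR.
  x = 3: f_y(3, y) = 6*y**2 + 42*y + 70; no integer root y with |y| ≤ 4.
  x = 4: f_y(4, y) = 6*y**2 + 46*y + 76; no integer root y with |y| ≤ 4.
Only singular point on the grid: (2, -3).
Classify: substitute x = 2 + u, y = -3 + v and expand: f = -3*u**3 - 2*u**2*v - u**2 + 2*u*v**2 + 2*v**3 + v**2.
No constant or linear terms (consistent with a singular point). Quadratic part: -u**2 + v**2. Cubic part: -3*u**3 - 2*u**2*v + 2*u*v**2 + 2*v**3.
The quadratic part v**2 - u**2 = (v − u)(v + u) splits into two distinct linear factors, so there are two distinct tangent lines y − -3 = ±(x − 2) — this is a node (ordinary double point).
Classification: node.


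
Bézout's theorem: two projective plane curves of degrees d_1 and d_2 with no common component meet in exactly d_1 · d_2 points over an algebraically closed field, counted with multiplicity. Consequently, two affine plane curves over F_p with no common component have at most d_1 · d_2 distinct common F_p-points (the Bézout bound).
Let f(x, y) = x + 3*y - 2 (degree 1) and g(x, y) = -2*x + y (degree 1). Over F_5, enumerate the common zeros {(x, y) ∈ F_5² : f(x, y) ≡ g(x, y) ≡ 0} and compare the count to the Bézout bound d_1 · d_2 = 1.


Common zeros: {(1, 2)}; count = 1; Bézout bound = 1.

deg(f) = 1, deg(g) = 1, so Bézout bound = 1.
Scan x ∈ F_5. For each x, list the y ∈ F_5 with f(x, y) ≡ 0 and those with g(x, y) ≡ 0 (mod 5); the common zeros in that column are the intersection.
  x = 0: f ≡ 0 at y ∈ {4}; g ≡ 0 at y ∈ {0}; common: ∅.
  x = 1: f ≡ 0 at y ∈ {2}; g ≡ 0 at y ∈ {2}; common: {2}.
  x = 2: f ≡ 0 at y ∈ {0}; g ≡ 0 at y ∈ {4}; common: ∅.
  x = 3: f ≡ 0 at y ∈ {3}; g ≡ 0 at y ∈ {1}; common: ∅.
  x = 4: f ≡ 0 at y ∈ {1}; g ≡ 0 at y ∈ {3}; common: ∅.
Collecting: common zeros = {(1, 2)}, so the count is 1.
Comparison with the Bézout bound: 1 ≤ 1 = deg(f)·deg(g), as expected for curves with no common component (the bound is attained).


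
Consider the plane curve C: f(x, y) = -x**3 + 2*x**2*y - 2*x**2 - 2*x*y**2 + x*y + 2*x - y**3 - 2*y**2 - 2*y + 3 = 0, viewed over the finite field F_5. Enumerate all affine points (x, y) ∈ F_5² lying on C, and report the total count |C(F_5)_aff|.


Affine F_5-points: {(1, 2), (2, 2), (4, 0), (4, 2), (4, 3)}; count = 5.

For each of the 25 pairs (x, y) ∈ F_5², evaluate f(x, y) mod 5. Record the zeros.
  x = 0: [0↦3, 1↦3, 2↦3, 3↦2, 4↦4]  zeros at y ∈ ∅
  x = 1: [0↦2, 1↦3, 2↦0, 3↦2, 4↦3]  zeros at y ∈ {2}
  x = 2: [0↦1, 1↦2, 2↦0, 3↦4, 4↦3]  zeros at y ∈ {2}
  x = 3: [0↦4, 1↦4, 2↦2, 3↦2, 4↦3]  zeros at y ∈ ∅
  x = 4: [0↦0, 1↦3, 2↦0, 3↦0, 4↦2]  zeros at y ∈ {0, 2, 3}
Collecting zeros: affine points = {(1, 2), (2, 2), (4, 0), (4, 2), (4, 3)}.
Total count |C(F_5)_aff| = 5.


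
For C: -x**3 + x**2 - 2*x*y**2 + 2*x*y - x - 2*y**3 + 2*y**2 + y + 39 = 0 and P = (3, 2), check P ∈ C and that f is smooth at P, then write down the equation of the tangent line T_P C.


Tangent line at P: -26*x - 33*y + 144 = 0.

Step 1: f(3, 2) = 0, so P lies on C.
Step 2: partial derivatives
  f_x(x, y) = -3*x**2 + 2*x - 2*y**2 + 2*y - 1, f_y(x, y) = -4*x*y + 2*x - 6*y**2 + 4*y + 1.
  f_x(P) = -26, f_y(P) = -33 (gradient nonzero, so P is smooth).
Step 3: tangent line at P: -26·(x − 3) + -33·(y − 2) = 0.
Expanding: -26*x - 33*y + 144 = 0.


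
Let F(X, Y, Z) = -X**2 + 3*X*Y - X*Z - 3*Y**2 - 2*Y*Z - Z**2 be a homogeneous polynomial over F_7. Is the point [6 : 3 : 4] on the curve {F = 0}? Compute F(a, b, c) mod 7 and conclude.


F(6,3,4) ≡ 4 (mod 7); P is NOT on the curve.

Evaluate F(6, 3, 4) term-by-term (mod 7).
  -X**2 ↦ -1·36·1·1 = -36
  3*X*Y ↦ 3·6·3·1 = 54
  -X*Z ↦ -1·6·1·4 = -24
  -3*Y**2 ↦ -3·1·9·1 = -27
  -2*Y*Z ↦ -2·1·3·4 = -24
  -Z**2 ↦ -1·1·1·16 = -16
Sum: F(6, 3, 4) = (-36) + (54) + (-24) + (-27) + (-24) + (-16) = -73.
Reducing mod 7: -73 ≡ 4 (mod 7).
Since F(a, b, c) ≡ 4 ≠ 0 (mod 7), P does NOT lie on the curve.


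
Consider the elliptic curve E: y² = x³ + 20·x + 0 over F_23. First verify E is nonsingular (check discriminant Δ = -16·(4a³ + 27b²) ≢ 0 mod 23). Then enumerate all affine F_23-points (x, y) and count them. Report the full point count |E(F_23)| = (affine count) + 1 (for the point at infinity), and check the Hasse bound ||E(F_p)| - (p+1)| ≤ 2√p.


Affine points = {(0, 0), (2, 5), (2, 18), (3, 8), (3, 15), (4, 11), (4, 12), (5, 8), (5, 15), (7, 0), (9, 9), (9, 14), (10, 2), (10, 21), (12, 6), (12, 17), (15, 8), (15, 15), (16, 0), (17, 3), (17, 20), (22, 5), (22, 18)}; affine count = 23; |E(F_23)| = 24.

Discriminant check: Δ ∝ 4a³ + 27b² = 4·20³ + 27·0² = 4·8000 + 27·0 ≡ 7 (mod 23). Nonzero ⇒ E is nonsingular.
For each x ∈ F_23, compute rhs = x³ + 20·x + 0 mod 23, then count y ∈ F_23 with y² ≡ rhs.
  x = 0: rhs = 0, matching y values: 0 (1 points).
  x = 1: rhs = 21, matching y values: none (0 points).
  x = 2: rhs = 2, matching y values: 5, 18 (2 points).
  x = 3: rhs = 18, matching y values: 8, 15 (2 points).
  x = 4: rhs = 6, matching y values: 11, 12 (2 points).
  x = 5: rhs = 18, matching y values: 8, 15 (2 points).
  x = 6: rhs = 14, matching y values: none (0 points).
  x = 7: rhs = 0, matching y values: 0 (1 points).
  x = 8: rhs = 5, matching y values: none (0 points).
  x = 9: rhs = 12, matching y values: 9, 14 (2 points).
  x = 10: rhs = 4, matching y values: 2, 21 (2 points).
  x = 11: rhs = 10, matching y values: none (0 points).
  x = 12: rhs = 13, matching y values: 6, 17 (2 points).
  x = 13: rhs = 19, matching y values: none (0 points).
  x = 14: rhs = 11, matching y values: none (0 points).
  x = 15: rhs = 18, matching y values: 8, 15 (2 points).
  x = 16: rhs = 0, matching y values: 0 (1 points).
  x = 17: rhs = 9, matching y values: 3, 20 (2 points).
  x = 18: rhs = 5, matching y values: none (0 points).
  x = 19: rhs = 17, matching y values: none (0 points).
  x = 20: rhs = 5, matching y values: none (0 points).
  x = 21: rhs = 21, matching y values: none (0 points).
  x = 22: rhs = 2, matching y values: 5, 18 (2 points).
Total affine count: 23.
Full point count |E(F_23)| = 23 + 1 = 24.
Hasse bound: |24 − (23+1)| = |0| = 0 ≤ 2√23 ≈ 9.5917 ✓.


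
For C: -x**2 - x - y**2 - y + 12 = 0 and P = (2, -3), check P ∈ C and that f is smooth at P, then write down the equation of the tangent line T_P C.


Tangent line at P: -5*x + 5*y + 25 = 0.

Step 1: f(2, -3) = 0, so P lies on C.
Step 2: partial derivatives
  f_x(x, y) = -2*x - 1, f_y(x, y) = -2*y - 1.
  f_x(P) = -5, f_y(P) = 5 (gradient nonzero, so P is smooth).
Step 3: tangent line at P: -5·(x − 2) + 5·(y − -3) = 0.
Expanding: -5*x + 5*y + 25 = 0.


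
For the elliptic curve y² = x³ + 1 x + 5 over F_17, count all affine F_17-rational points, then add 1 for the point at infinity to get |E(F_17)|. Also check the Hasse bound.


Affine points = {(2, 7), (2, 10), (3, 1), (3, 16), (5, 4), (5, 13), (7, 7), (7, 10), (8, 7), (8, 10), (11, 2), (11, 15), (14, 3), (14, 14)}; affine count = 14; |E(F_17)| = 15.

Discriminant check: Δ ∝ 4a³ + 27b² = 4·1³ + 27·5² = 4·1 + 27·25 ≡ 16 (mod 17). Nonzero ⇒ E is nonsingular.
For each x ∈ F_17, compute rhs = x³ + 1·x + 5 mod 17, then count y ∈ F_17 with y² ≡ rhs.
  x = 0: rhs = 5, matching y values: none (0 points).
  x = 1: rhs = 7, matching y values: none (0 points).
  x = 2: rhs = 15, matching y values: 7, 10 (2 points).
  x = 3: rhs = 1, matching y values: 1, 16 (2 points).
  x = 4: rhs = 5, matching y values: none (0 points).
  x = 5: rhs = 16, matching y values: 4, 13 (2 points).
  x = 6: rhs = 6, matching y values: none (0 points).
  x = 7: rhs = 15, matching y values: 7, 10 (2 points).
  x = 8: rhs = 15, matching y values: 7, 10 (2 points).
  x = 9: rhs = 12, matching y values: none (0 points).
  x = 10: rhs = 12, matching y values: none (0 points).
  x = 11: rhs = 4, matching y values: 2, 15 (2 points).
  x = 12: rhs = 11, matching y values: none (0 points).
  x = 13: rhs = 5, matching y values: none (0 points).
  x = 14: rhs = 9, matching y values: 3, 14 (2 points).
  x = 15: rhs = 12, matching y values: none (0 points).
  x = 16: rhs = 3, matching y values: none (0 points).
Total affine count: 14.
Full point count |E(F_17)| = 14 + 1 = 15.
Hasse bound: |15 − (17+1)| = |-3| = 3 ≤ 2√17 ≈ 8.2462 ✓.


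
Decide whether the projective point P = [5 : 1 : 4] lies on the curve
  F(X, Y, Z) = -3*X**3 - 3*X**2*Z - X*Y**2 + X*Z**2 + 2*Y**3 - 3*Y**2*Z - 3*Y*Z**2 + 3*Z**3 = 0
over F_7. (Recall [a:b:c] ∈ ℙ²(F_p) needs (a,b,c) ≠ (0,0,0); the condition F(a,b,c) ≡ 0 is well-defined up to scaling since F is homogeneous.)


F(5,1,4) ≡ 3 (mod 7); P is NOT on the curve.

Evaluate F(5, 1, 4) term-by-term (mod 7).
  -3*X**3 ↦ -3·125·1·1 = -375
  -3*X**2*Z ↦ -3·25·1·4 = -300
  -X*Y**2 ↦ -1·5·1·1 = -5
  X*Z**2 ↦ 1·5·1·16 = 80
  2*Y**3 ↦ 2·1·1·1 = 2
  -3*Y**2*Z ↦ -3·1·1·4 = -12
  -3*Y*Z**2 ↦ -3·1·1·16 = -48
  3*Z**3 ↦ 3·1·1·64 = 192
Sum: F(5, 1, 4) = (-375) + (-300) + (-5) + (80) + (2) + (-12) + (-48) + (192) = -466.
Reducing mod 7: -466 ≡ 3 (mod 7).
Since F(a, b, c) ≡ 3 ≠ 0 (mod 7), P does NOT lie on the curve.


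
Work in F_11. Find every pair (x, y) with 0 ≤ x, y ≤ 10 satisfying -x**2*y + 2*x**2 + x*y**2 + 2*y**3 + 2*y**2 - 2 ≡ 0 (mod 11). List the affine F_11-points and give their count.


Affine F_11-points: {(0, 2), (1, 0), (2, 8), (3, 3), (4, 1), (5, 7), (5, 8), (5, 9), (6, 1), (6, 3), (7, 7), (8, 10), (10, 0), (10, 6), (10, 10)}; count = 15.

For each of the 121 pairs (x, y) ∈ F_11², evaluate f(x, y) mod 11. Record the zeros.
  x = 0: [0↦9, 1↦2, 2↦0, 3↦4, 4↦4, 5↦1, 6↦7, 7↦1, 8↦6, 9↦1, 10↦9]  zeros at y ∈ {2}
  x = 1: [0↦0, 1↦4, 2↦4, 3↦1, 4↦7, 5↦1, 6↦6, 7↦1, 8↦9, 9↦9, 10↦2]  zeros at y ∈ {0}
  x = 2: [0↦6, 1↦8, 2↦8, 3↦7, 4↦6, 5↦6, 6↦8, 7↦2, 8↦0, 9↦3, 10↦1]  zeros at y ∈ {8}
  x = 3: [0↦5, 1↦3, 2↦1, 3↦0, 4↦1, 5↦5, 6↦2, 7↦4, 8↦1, 9↦5, 10↦6]  zeros at y ∈ {3}
  x = 4: [0↦8, 1↦0, 2↦5, 3↦2, 4↦3, 5↦9, 6↦10, 7↦7, 8↦1, 9↦4, 10↦6]  zeros at y ∈ {1}
  x = 5: [0↦4, 1↦10, 2↦9, 3↦2, 4↦1, 5↦7, 6↦10, 7↦0, 8↦0, 9↦0, 10↦1]  zeros at y ∈ {7, 8, 9}
  x = 6: [0↦4, 1↦0, 2↦2, 3↦0, 4↦6, 5↦10, 6↦2, 7↦5, 8↦9, 9↦4, 10↦2]  zeros at y ∈ {1, 3}
  x = 7: [0↦8, 1↦3, 2↦6, 3↦7, 4↦7, 5↦7, 6↦8, 7↦0, 8↦6, 9↦5, 10↦9]  zeros at y ∈ {7}
  x = 8: [0↦5, 1↦8, 2↦10, 3↦1, 4↦4, 5↦9, 6↦6, 7↦7, 8↦2, 9↦3, 10↦0]  zeros at y ∈ {10}
  x = 9: [0↦6, 1↦4, 2↦3, 3↦4, 4↦8, 5↦5, 6↦7, 7↦4, 8↦8, 9↦9, 10↦8]  zeros at y ∈ ∅
  x = 10: [0↦0, 1↦2, 2↦7, 3↦5, 4↦8, 5↦6, 6↦0, 7↦2, 8↦2, 9↦1, 10↦0]  zeros at y ∈ {0, 6, 10}
Collecting zeros: affine points = {(0, 2), (1, 0), (2, 8), (3, 3), (4, 1), (5, 7), (5, 8), (5, 9), (6, 1), (6, 3), (7, 7), (8, 10), (10, 0), (10, 6), (10, 10)}.
Total count |C(F_11)_aff| = 15.


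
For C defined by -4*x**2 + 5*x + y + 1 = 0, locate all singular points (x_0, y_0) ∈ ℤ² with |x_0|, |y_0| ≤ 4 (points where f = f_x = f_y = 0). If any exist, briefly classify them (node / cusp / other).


No singular points in the scanned grid; C is smooth there.

Compute partial derivatives:
  f_x = 5 - 8*x.
  f_y = 1.
f_y = 1 is a nonzero constant, so f_y never vanishes: no point (x, y) can satisfy f = f_x = f_y = 0. In particular no (x, y) ∈ {−4, ..., 4}² is singular; the curve is smooth.


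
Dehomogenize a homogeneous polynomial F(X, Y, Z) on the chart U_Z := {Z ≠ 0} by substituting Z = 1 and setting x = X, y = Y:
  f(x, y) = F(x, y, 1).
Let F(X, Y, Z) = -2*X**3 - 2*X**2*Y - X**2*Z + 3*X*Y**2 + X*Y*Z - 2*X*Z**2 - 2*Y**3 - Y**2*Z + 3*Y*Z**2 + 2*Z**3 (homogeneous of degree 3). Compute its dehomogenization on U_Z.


f(x, y) = -2*x**3 - 2*x**2*y - x**2 + 3*x*y**2 + x*y - 2*x - 2*y**3 - y**2 + 3*y + 2

On U_Z we set Z = 1. Each monomial c·X^i·Y^j·Z^k in F becomes c·x^i·y^j·1^k = c·x^i·y^j.
Substituting Z = 1: F(X, Y, 1) = -2*x**3 - 2*x**2*y - x**2 + 3*x*y**2 + x*y - 2*x - 2*y**3 - y**2 + 3*y + 2.
Note: deg(f) ≤ deg(F) = 3; strict inequality happens when F is divisible by Z (lost terms).


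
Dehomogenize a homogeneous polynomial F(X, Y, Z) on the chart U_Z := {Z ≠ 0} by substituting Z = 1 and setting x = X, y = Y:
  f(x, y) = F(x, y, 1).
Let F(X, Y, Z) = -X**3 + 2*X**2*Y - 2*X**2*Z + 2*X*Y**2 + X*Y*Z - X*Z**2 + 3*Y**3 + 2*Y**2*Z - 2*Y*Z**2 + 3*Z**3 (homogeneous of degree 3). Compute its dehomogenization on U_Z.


f(x, y) = -x**3 + 2*x**2*y - 2*x**2 + 2*x*y**2 + x*y - x + 3*y**3 + 2*y**2 - 2*y + 3

On U_Z we set Z = 1. Each monomial c·X^i·Y^j·Z^k in F becomes c·x^i·y^j·1^k = c·x^i·y^j.
Substituting Z = 1: F(X, Y, 1) = -x**3 + 2*x**2*y - 2*x**2 + 2*x*y**2 + x*y - x + 3*y**3 + 2*y**2 - 2*y + 3.
Note: deg(f) ≤ deg(F) = 3; strict inequality happens when F is divisible by Z (lost terms).


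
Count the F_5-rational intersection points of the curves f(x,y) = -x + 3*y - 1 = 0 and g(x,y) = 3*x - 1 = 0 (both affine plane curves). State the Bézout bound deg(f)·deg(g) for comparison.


Common zeros: {(2, 1)}; count = 1; Bézout bound = 1.

deg(f) = 1, deg(g) = 1, so Bézout bound = 1.
Scan x ∈ F_5. For each x, list the y ∈ F_5 with f(x, y) ≡ 0 and those with g(x, y) ≡ 0 (mod 5); the common zeros in that column are the intersection.
  x = 0: f ≡ 0 at y ∈ {2}; g ≡ 0 at y ∈ ∅; common: ∅.
  x = 1: f ≡ 0 at y ∈ {4}; g ≡ 0 at y ∈ ∅; common: ∅.
  x = 2: f ≡ 0 at y ∈ {1}; g ≡ 0 at y ∈ {0, 1, 2, 3, 4}; common: {1}.
  x = 3: f ≡ 0 at y ∈ {3}; g ≡ 0 at y ∈ ∅; common: ∅.
  x = 4: f ≡ 0 at y ∈ {0}; g ≡ 0 at y ∈ ∅; common: ∅.
Collecting: common zeros = {(2, 1)}, so the count is 1.
Comparison with the Bézout bound: 1 ≤ 1 = deg(f)·deg(g), as expected for curves with no common component (the bound is attained).


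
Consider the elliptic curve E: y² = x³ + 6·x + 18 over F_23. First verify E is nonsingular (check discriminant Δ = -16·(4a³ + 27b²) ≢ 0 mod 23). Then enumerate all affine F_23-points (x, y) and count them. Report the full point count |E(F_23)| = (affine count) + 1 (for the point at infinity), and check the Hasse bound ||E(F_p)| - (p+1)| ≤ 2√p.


Affine points = {(0, 8), (0, 15), (1, 5), (1, 18), (5, 9), (5, 14), (7, 9), (7, 14), (8, 7), (8, 16), (11, 9), (11, 14), (12, 1), (12, 22), (13, 4), (13, 19), (16, 1), (16, 22), (18, 1), (18, 22)}; affine count = 20; |E(F_23)| = 21.

Discriminant check: Δ ∝ 4a³ + 27b² = 4·6³ + 27·18² = 4·216 + 27·324 ≡ 21 (mod 23). Nonzero ⇒ E is nonsingular.
For each x ∈ F_23, compute rhs = x³ + 6·x + 18 mod 23, then count y ∈ F_23 with y² ≡ rhs.
  x = 0: rhs = 18, matching y values: 8, 15 (2 points).
  x = 1: rhs = 2, matching y values: 5, 18 (2 points).
  x = 2: rhs = 15, matching y values: none (0 points).
  x = 3: rhs = 17, matching y values: none (0 points).
  x = 4: rhs = 14, matching y values: none (0 points).
  x = 5: rhs = 12, matching y values: 9, 14 (2 points).
  x = 6: rhs = 17, matching y values: none (0 points).
  x = 7: rhs = 12, matching y values: 9, 14 (2 points).
  x = 8: rhs = 3, matching y values: 7, 16 (2 points).
  x = 9: rhs = 19, matching y values: none (0 points).
  x = 10: rhs = 20, matching y values: none (0 points).
  x = 11: rhs = 12, matching y values: 9, 14 (2 points).
  x = 12: rhs = 1, matching y values: 1, 22 (2 points).
  x = 13: rhs = 16, matching y values: 4, 19 (2 points).
  x = 14: rhs = 17, matching y values: none (0 points).
  x = 15: rhs = 10, matching y values: none (0 points).
  x = 16: rhs = 1, matching y values: 1, 22 (2 points).
  x = 17: rhs = 19, matching y values: none (0 points).
  x = 18: rhs = 1, matching y values: 1, 22 (2 points).
  x = 19: rhs = 22, matching y values: none (0 points).
  x = 20: rhs = 19, matching y values: none (0 points).
  x = 21: rhs = 21, matching y values: none (0 points).
  x = 22: rhs = 11, matching y values: none (0 points).
Total affine count: 20.
Full point count |E(F_23)| = 20 + 1 = 21.
Hasse bound: |21 − (23+1)| = |-3| = 3 ≤ 2√23 ≈ 9.5917 ✓.


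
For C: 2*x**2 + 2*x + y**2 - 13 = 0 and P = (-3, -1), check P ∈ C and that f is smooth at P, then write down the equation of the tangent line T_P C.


Tangent line at P: -10*x - 2*y - 32 = 0.

Step 1: f(-3, -1) = 0, so P lies on C.
Step 2: partial derivatives
  f_x(x, y) = 4*x + 2, f_y(x, y) = 2*y.
  f_x(P) = -10, f_y(P) = -2 (gradient nonzero, so P is smooth).
Step 3: tangent line at P: -10·(x − -3) + -2·(y − -1) = 0.
Expanding: -10*x - 2*y - 32 = 0.


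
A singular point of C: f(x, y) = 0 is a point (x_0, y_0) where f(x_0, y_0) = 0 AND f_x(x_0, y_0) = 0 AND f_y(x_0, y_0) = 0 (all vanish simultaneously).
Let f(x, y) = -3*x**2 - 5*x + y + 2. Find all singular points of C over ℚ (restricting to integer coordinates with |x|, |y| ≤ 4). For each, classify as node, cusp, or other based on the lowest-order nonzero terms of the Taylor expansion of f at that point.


No singular points in the scanned grid; C is smooth there.

Compute partial derivatives:
  f_x = -6*x - 5.
  f_y = 1.
f_y = 1 is a nonzero constant, so f_y never vanishes: no point (x, y) can satisfy f = f_x = f_y = 0. In particular no (x, y) ∈ {−4, ..., 4}² is singular; the curve is smooth.


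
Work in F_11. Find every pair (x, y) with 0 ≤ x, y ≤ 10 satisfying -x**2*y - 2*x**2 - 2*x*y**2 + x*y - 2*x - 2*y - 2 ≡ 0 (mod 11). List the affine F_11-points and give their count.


Affine F_11-points: {(0, 10), (1, 5), (2, 1), (2, 9), (3, 2), (3, 4), (6, 2), (6, 10), (8, 1), (8, 5)}; count = 10.

For each of the 121 pairs (x, y) ∈ F_11², evaluate f(x, y) mod 11. Record the zeros.
  x = 0: [0↦9, 1↦7, 2↦5, 3↦3, 4↦1, 5↦10, 6↦8, 7↦6, 8↦4, 9↦2, 10↦0]  zeros at y ∈ {10}
  x = 1: [0↦5, 1↦1, 2↦4, 3↦3, 4↦9, 5↦0, 6↦9, 7↦3, 8↦4, 9↦1, 10↦5]  zeros at y ∈ {5}
  x = 2: [0↦8, 1↦0, 2↦6, 3↦4, 4↦5, 5↦9, 6↦5, 7↦4, 8↦6, 9↦0, 10↦8]  zeros at y ∈ {1, 9}
  x = 3: [0↦7, 1↦4, 2↦0, 3↦6, 4↦0, 5↦4, 6↦7, 7↦9, 8↦10, 9↦10, 10↦9]  zeros at y ∈ {2, 4}
  x = 4: [0↦2, 1↦2, 2↦8, 3↦9, 4↦5, 5↦7, 6↦4, 7↦7, 8↦5, 9↦9, 10↦8]  zeros at y ∈ ∅
  x = 5: [0↦4, 1↦5, 2↦8, 3↦2, 4↦9, 5↦7, 6↦7, 7↦9, 8↦2, 9↦8, 10↦5]  zeros at y ∈ ∅
  x = 6: [0↦2, 1↦2, 2↦0, 3↦7, 4↦1, 5↦4, 6↦5, 7↦4, 8↦1, 9↦7, 10↦0]  zeros at y ∈ {2, 10}
  x = 7: [0↦7, 1↦4, 2↦6, 3↦2, 4↦3, 5↦9, 6↦9, 7↦3, 8↦2, 9↦6, 10↦4]  zeros at y ∈ ∅
  x = 8: [0↦8, 1↦0, 2↦4, 3↦9, 4↦4, 5↦0, 6↦8, 7↦6, 8↦5, 9↦5, 10↦6]  zeros at y ∈ {1, 5}
  x = 9: [0↦5, 1↦1, 2↦5, 3↦6, 4↦4, 5↦10, 6↦2, 7↦2, 8↦10, 9↦4, 10↦6]  zeros at y ∈ ∅
  x = 10: [0↦9, 1↦7, 2↦9, 3↦4, 4↦3, 5↦6, 6↦2, 7↦2, 8↦6, 9↦3, 10↦4]  zeros at y ∈ ∅
Collecting zeros: affine points = {(0, 10), (1, 5), (2, 1), (2, 9), (3, 2), (3, 4), (6, 2), (6, 10), (8, 1), (8, 5)}.
Total count |C(F_11)_aff| = 10.


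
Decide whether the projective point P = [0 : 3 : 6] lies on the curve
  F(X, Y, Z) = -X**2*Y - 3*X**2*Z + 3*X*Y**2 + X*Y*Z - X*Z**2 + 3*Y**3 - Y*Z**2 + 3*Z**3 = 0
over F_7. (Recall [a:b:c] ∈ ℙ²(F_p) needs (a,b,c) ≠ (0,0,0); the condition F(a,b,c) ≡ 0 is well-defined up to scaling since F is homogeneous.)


F(0,3,6) ≡ 5 (mod 7); P is NOT on the curve.

Evaluate F(0, 3, 6) term-by-term (mod 7).
  -X**2*Y ↦ -1·0·3·1 = 0
  -3*X**2*Z ↦ -3·0·1·6 = 0
  3*X*Y**2 ↦ 3·0·9·1 = 0
  X*Y*Z ↦ 1·0·3·6 = 0
  -X*Z**2 ↦ -1·0·1·36 = 0
  3*Y**3 ↦ 3·1·27·1 = 81
  -Y*Z**2 ↦ -1·1·3·36 = -108
  3*Z**3 ↦ 3·1·1·216 = 648
Sum: F(0, 3, 6) = (0) + (0) + (0) + (0) + (0) + (81) + (-108) + (648) = 621.
Reducing mod 7: 621 ≡ 5 (mod 7).
Since F(a, b, c) ≡ 5 ≠ 0 (mod 7), P does NOT lie on the curve.


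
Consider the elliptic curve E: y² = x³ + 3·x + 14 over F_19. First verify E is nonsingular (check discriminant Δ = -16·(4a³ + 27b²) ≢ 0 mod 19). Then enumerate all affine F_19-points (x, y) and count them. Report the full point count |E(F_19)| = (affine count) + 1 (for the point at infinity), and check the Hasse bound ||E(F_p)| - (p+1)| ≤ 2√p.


Affine points = {(2, 3), (2, 16), (6, 1), (6, 18), (7, 6), (7, 13), (12, 7), (12, 12), (14, 8), (14, 11), (16, 4), (16, 15), (17, 0)}; affine count = 13; |E(F_19)| = 14.

Discriminant check: Δ ∝ 4a³ + 27b² = 4·3³ + 27·14² = 4·27 + 27·196 ≡ 4 (mod 19). Nonzero ⇒ E is nonsingular.
For each x ∈ F_19, compute rhs = x³ + 3·x + 14 mod 19, then count y ∈ F_19 with y² ≡ rhs.
  x = 0: rhs = 14, matching y values: none (0 points).
  x = 1: rhs = 18, matching y values: none (0 points).
  x = 2: rhs = 9, matching y values: 3, 16 (2 points).
  x = 3: rhs = 12, matching y values: none (0 points).
  x = 4: rhs = 14, matching y values: none (0 points).
  x = 5: rhs = 2, matching y values: none (0 points).
  x = 6: rhs = 1, matching y values: 1, 18 (2 points).
  x = 7: rhs = 17, matching y values: 6, 13 (2 points).
  x = 8: rhs = 18, matching y values: none (0 points).
  x = 9: rhs = 10, matching y values: none (0 points).
  x = 10: rhs = 18, matching y values: none (0 points).
  x = 11: rhs = 10, matching y values: none (0 points).
  x = 12: rhs = 11, matching y values: 7, 12 (2 points).
  x = 13: rhs = 8, matching y values: none (0 points).
  x = 14: rhs = 7, matching y values: 8, 11 (2 points).
  x = 15: rhs = 14, matching y values: none (0 points).
  x = 16: rhs = 16, matching y values: 4, 15 (2 points).
  x = 17: rhs = 0, matching y values: 0 (1 points).
  x = 18: rhs = 10, matching y values: none (0 points).
Total affine count: 13.
Full point count |E(F_19)| = 13 + 1 = 14.
Hasse bound: |14 − (19+1)| = |-6| = 6 ≤ 2√19 ≈ 8.7178 ✓.
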